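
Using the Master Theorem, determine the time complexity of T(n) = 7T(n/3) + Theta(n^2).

Master Theorem for T(n) = 7T(n/3) + O(n^2):

a = 7, b = 3, c = 2
log_b(a) = log_3(7) = 1.7712

Case 3: c = 2 > log_3(7) = 1.7712
T(n) = O(n^2) = O(n^2)

For T(n) = 7T(n/3) + O(n^2): log_3(7) = 1.7712. This is Case 3 of the Master Theorem (c > log_b(a), work dominated by root), giving O(n^2).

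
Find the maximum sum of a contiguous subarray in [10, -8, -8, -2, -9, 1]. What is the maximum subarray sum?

Using Kadane's algorithm on [10, -8, -8, -2, -9, 1]:

Scanning through the array:
Position 1 (value -8): max_ending_here = 2, max_so_far = 10
Position 2 (value -8): max_ending_here = -6, max_so_far = 10
Position 3 (value -2): max_ending_here = -2, max_so_far = 10
Position 4 (value -9): max_ending_here = -9, max_so_far = 10
Position 5 (value 1): max_ending_here = 1, max_so_far = 10

Maximum subarray: [10]
Maximum sum: 10

The maximum subarray is [10] with sum 10. This subarray runs from index 0 to index 0.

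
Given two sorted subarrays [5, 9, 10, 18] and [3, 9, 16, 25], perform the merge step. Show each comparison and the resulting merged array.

Merging process:

Compare 5 vs 3: take 3 from right. Merged: [3]
Compare 5 vs 9: take 5 from left. Merged: [3, 5]
Compare 9 vs 9: take 9 from left. Merged: [3, 5, 9]
Compare 10 vs 9: take 9 from right. Merged: [3, 5, 9, 9]
Compare 10 vs 16: take 10 from left. Merged: [3, 5, 9, 9, 10]
Compare 18 vs 16: take 16 from right. Merged: [3, 5, 9, 9, 10, 16]
Compare 18 vs 25: take 18 from left. Merged: [3, 5, 9, 9, 10, 16, 18]
Append remaining from right: [25]. Merged: [3, 5, 9, 9, 10, 16, 18, 25]

Final merged array: [3, 5, 9, 9, 10, 16, 18, 25]
Total comparisons: 7

The merged array is [3, 5, 9, 9, 10, 16, 18, 25], requiring 7 comparisons. The merge step runs in O(n) time where n is the total number of elements.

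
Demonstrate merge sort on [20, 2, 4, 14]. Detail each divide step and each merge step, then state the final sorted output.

Merge sort trace:

Split: [20, 2, 4, 14] -> [20, 2] and [4, 14]
  Split: [20, 2] -> [20] and [2]
  Merge: [20] + [2] -> [2, 20]
  Split: [4, 14] -> [4] and [14]
  Merge: [4] + [14] -> [4, 14]
Merge: [2, 20] + [4, 14] -> [2, 4, 14, 20]

Final sorted array: [2, 4, 14, 20]

The merge sort proceeds by recursively splitting the array and merging sorted halves.
After all merges, the sorted array is [2, 4, 14, 20].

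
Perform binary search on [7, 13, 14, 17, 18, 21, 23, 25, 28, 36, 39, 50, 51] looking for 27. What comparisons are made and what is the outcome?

Binary search for 27 in [7, 13, 14, 17, 18, 21, 23, 25, 28, 36, 39, 50, 51]:

lo=0, hi=12, mid=6, arr[mid]=23 -> 23 < 27, search right half
lo=7, hi=12, mid=9, arr[mid]=36 -> 36 > 27, search left half
lo=7, hi=8, mid=7, arr[mid]=25 -> 25 < 27, search right half
lo=8, hi=8, mid=8, arr[mid]=28 -> 28 > 27, search left half
lo=8 > hi=7, target 27 not found

Binary search determines that 27 is not in the array after 4 comparisons. The search space was exhausted without finding the target.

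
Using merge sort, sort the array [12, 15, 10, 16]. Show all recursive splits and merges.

Merge sort trace:

Split: [12, 15, 10, 16] -> [12, 15] and [10, 16]
  Split: [12, 15] -> [12] and [15]
  Merge: [12] + [15] -> [12, 15]
  Split: [10, 16] -> [10] and [16]
  Merge: [10] + [16] -> [10, 16]
Merge: [12, 15] + [10, 16] -> [10, 12, 15, 16]

Final sorted array: [10, 12, 15, 16]

The merge sort proceeds by recursively splitting the array and merging sorted halves.
After all merges, the sorted array is [10, 12, 15, 16].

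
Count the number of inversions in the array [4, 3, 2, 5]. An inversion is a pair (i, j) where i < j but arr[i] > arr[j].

Finding inversions in [4, 3, 2, 5]:

(0, 1): arr[0]=4 > arr[1]=3
(0, 2): arr[0]=4 > arr[2]=2
(1, 2): arr[1]=3 > arr[2]=2

Total inversions: 3

The array has 3 inversion(s): (0,1), (0,2), (1,2). Each pair (i,j) satisfies i < j and arr[i] > arr[j].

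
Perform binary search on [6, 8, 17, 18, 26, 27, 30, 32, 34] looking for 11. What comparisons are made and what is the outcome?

Binary search for 11 in [6, 8, 17, 18, 26, 27, 30, 32, 34]:

lo=0, hi=8, mid=4, arr[mid]=26 -> 26 > 11, search left half
lo=0, hi=3, mid=1, arr[mid]=8 -> 8 < 11, search right half
lo=2, hi=3, mid=2, arr[mid]=17 -> 17 > 11, search left half
lo=2 > hi=1, target 11 not found

Binary search determines that 11 is not in the array after 3 comparisons. The search space was exhausted without finding the target.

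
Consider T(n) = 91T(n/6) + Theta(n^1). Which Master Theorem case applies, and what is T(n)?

Master Theorem for T(n) = 91T(n/6) + O(n^1):

a = 91, b = 6, c = 1
log_b(a) = log_6(91) = 2.5176

Case 1: c = 1 < log_6(91) = 2.5176
T(n) = O(n^(log_6 91))

For T(n) = 91T(n/6) + O(n^1): log_6(91) = 2.5176. This is Case 1 of the Master Theorem (c < log_b(a), work dominated by leaves), giving O(n^(log_6 91)).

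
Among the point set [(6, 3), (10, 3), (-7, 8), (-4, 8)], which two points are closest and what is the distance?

Computing all pairwise distances among 4 points:

d((6, 3), (10, 3)) = 4.0
d((6, 3), (-7, 8)) = 13.9284
d((6, 3), (-4, 8)) = 11.1803
d((10, 3), (-7, 8)) = 17.72
d((10, 3), (-4, 8)) = 14.8661
d((-7, 8), (-4, 8)) = 3.0 <-- minimum

Closest pair: (-7, 8) and (-4, 8) with distance 3.0

The closest pair is (-7, 8) and (-4, 8) with Euclidean distance 3.0. For 4 points, brute-force pairwise comparison is shown above. For large n, the divide-and-conquer algorithm (sort by x, recurse on halves, check the dividing strip) achieves O(n log n).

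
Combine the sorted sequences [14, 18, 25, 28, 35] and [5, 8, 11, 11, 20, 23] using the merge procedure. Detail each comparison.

Merging process:

Compare 14 vs 5: take 5 from right. Merged: [5]
Compare 14 vs 8: take 8 from right. Merged: [5, 8]
Compare 14 vs 11: take 11 from right. Merged: [5, 8, 11]
Compare 14 vs 11: take 11 from right. Merged: [5, 8, 11, 11]
Compare 14 vs 20: take 14 from left. Merged: [5, 8, 11, 11, 14]
Compare 18 vs 20: take 18 from left. Merged: [5, 8, 11, 11, 14, 18]
Compare 25 vs 20: take 20 from right. Merged: [5, 8, 11, 11, 14, 18, 20]
Compare 25 vs 23: take 23 from right. Merged: [5, 8, 11, 11, 14, 18, 20, 23]
Append remaining from left: [25, 28, 35]. Merged: [5, 8, 11, 11, 14, 18, 20, 23, 25, 28, 35]

Final merged array: [5, 8, 11, 11, 14, 18, 20, 23, 25, 28, 35]
Total comparisons: 8

The merged array is [5, 8, 11, 11, 14, 18, 20, 23, 25, 28, 35], requiring 8 comparisons. The merge step runs in O(n) time where n is the total number of elements.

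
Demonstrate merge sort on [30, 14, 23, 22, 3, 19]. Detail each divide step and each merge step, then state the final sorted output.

Merge sort trace:

Split: [30, 14, 23, 22, 3, 19] -> [30, 14, 23] and [22, 3, 19]
  Split: [30, 14, 23] -> [30] and [14, 23]
    Split: [14, 23] -> [14] and [23]
    Merge: [14] + [23] -> [14, 23]
  Merge: [30] + [14, 23] -> [14, 23, 30]
  Split: [22, 3, 19] -> [22] and [3, 19]
    Split: [3, 19] -> [3] and [19]
    Merge: [3] + [19] -> [3, 19]
  Merge: [22] + [3, 19] -> [3, 19, 22]
Merge: [14, 23, 30] + [3, 19, 22] -> [3, 14, 19, 22, 23, 30]

Final sorted array: [3, 14, 19, 22, 23, 30]

The merge sort proceeds by recursively splitting the array and merging sorted halves.
After all merges, the sorted array is [3, 14, 19, 22, 23, 30].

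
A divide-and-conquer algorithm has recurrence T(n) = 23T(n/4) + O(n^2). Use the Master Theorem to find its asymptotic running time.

Master Theorem for T(n) = 23T(n/4) + O(n^2):

a = 23, b = 4, c = 2
log_b(a) = log_4(23) = 2.2618

Case 1: c = 2 < log_4(23) = 2.2618
T(n) = O(n^(log_4 23))

For T(n) = 23T(n/4) + O(n^2): log_4(23) = 2.2618. This is Case 1 of the Master Theorem (c < log_b(a), work dominated by leaves), giving O(n^(log_4 23)).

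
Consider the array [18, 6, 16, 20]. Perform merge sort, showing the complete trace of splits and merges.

Merge sort trace:

Split: [18, 6, 16, 20] -> [18, 6] and [16, 20]
  Split: [18, 6] -> [18] and [6]
  Merge: [18] + [6] -> [6, 18]
  Split: [16, 20] -> [16] and [20]
  Merge: [16] + [20] -> [16, 20]
Merge: [6, 18] + [16, 20] -> [6, 16, 18, 20]

Final sorted array: [6, 16, 18, 20]

The merge sort proceeds by recursively splitting the array and merging sorted halves.
After all merges, the sorted array is [6, 16, 18, 20].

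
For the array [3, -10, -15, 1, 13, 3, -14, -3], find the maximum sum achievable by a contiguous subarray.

Using Kadane's algorithm on [3, -10, -15, 1, 13, 3, -14, -3]:

Scanning through the array:
Position 1 (value -10): max_ending_here = -7, max_so_far = 3
Position 2 (value -15): max_ending_here = -15, max_so_far = 3
Position 3 (value 1): max_ending_here = 1, max_so_far = 3
Position 4 (value 13): max_ending_here = 14, max_so_far = 14
Position 5 (value 3): max_ending_here = 17, max_so_far = 17
Position 6 (value -14): max_ending_here = 3, max_so_far = 17
Position 7 (value -3): max_ending_here = 0, max_so_far = 17

Maximum subarray: [1, 13, 3]
Maximum sum: 17

The maximum subarray is [1, 13, 3] with sum 17. This subarray runs from index 3 to index 5.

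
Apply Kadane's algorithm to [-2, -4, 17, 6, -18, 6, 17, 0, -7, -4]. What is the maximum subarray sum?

Using Kadane's algorithm on [-2, -4, 17, 6, -18, 6, 17, 0, -7, -4]:

Scanning through the array:
Position 1 (value -4): max_ending_here = -4, max_so_far = -2
Position 2 (value 17): max_ending_here = 17, max_so_far = 17
Position 3 (value 6): max_ending_here = 23, max_so_far = 23
Position 4 (value -18): max_ending_here = 5, max_so_far = 23
Position 5 (value 6): max_ending_here = 11, max_so_far = 23
Position 6 (value 17): max_ending_here = 28, max_so_far = 28
Position 7 (value 0): max_ending_here = 28, max_so_far = 28
Position 8 (value -7): max_ending_here = 21, max_so_far = 28
Position 9 (value -4): max_ending_here = 17, max_so_far = 28

Maximum subarray: [17, 6, -18, 6, 17]
Maximum sum: 28

The maximum subarray is [17, 6, -18, 6, 17] with sum 28. This subarray runs from index 2 to index 6.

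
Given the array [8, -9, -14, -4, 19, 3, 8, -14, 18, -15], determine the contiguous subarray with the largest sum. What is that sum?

Using Kadane's algorithm on [8, -9, -14, -4, 19, 3, 8, -14, 18, -15]:

Scanning through the array:
Position 1 (value -9): max_ending_here = -1, max_so_far = 8
Position 2 (value -14): max_ending_here = -14, max_so_far = 8
Position 3 (value -4): max_ending_here = -4, max_so_far = 8
Position 4 (value 19): max_ending_here = 19, max_so_far = 19
Position 5 (value 3): max_ending_here = 22, max_so_far = 22
Position 6 (value 8): max_ending_here = 30, max_so_far = 30
Position 7 (value -14): max_ending_here = 16, max_so_far = 30
Position 8 (value 18): max_ending_here = 34, max_so_far = 34
Position 9 (value -15): max_ending_here = 19, max_so_far = 34

Maximum subarray: [19, 3, 8, -14, 18]
Maximum sum: 34

The maximum subarray is [19, 3, 8, -14, 18] with sum 34. This subarray runs from index 4 to index 8.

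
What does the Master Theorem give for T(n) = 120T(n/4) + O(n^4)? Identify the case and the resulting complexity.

Master Theorem for T(n) = 120T(n/4) + O(n^4):

a = 120, b = 4, c = 4
log_b(a) = log_4(120) = 3.4534

Case 3: c = 4 > log_4(120) = 3.4534
T(n) = O(n^4) = O(n^4)

For T(n) = 120T(n/4) + O(n^4): log_4(120) = 3.4534. This is Case 3 of the Master Theorem (c > log_b(a), work dominated by root), giving O(n^4).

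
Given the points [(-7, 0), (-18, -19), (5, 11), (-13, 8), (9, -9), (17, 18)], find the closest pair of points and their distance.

Computing all pairwise distances among 6 points:

d((-7, 0), (-18, -19)) = 21.9545
d((-7, 0), (5, 11)) = 16.2788
d((-7, 0), (-13, 8)) = 10.0 <-- minimum
d((-7, 0), (9, -9)) = 18.3576
d((-7, 0), (17, 18)) = 30.0
d((-18, -19), (5, 11)) = 37.8021
d((-18, -19), (-13, 8)) = 27.4591
d((-18, -19), (9, -9)) = 28.7924
d((-18, -19), (17, 18)) = 50.9313
d((5, 11), (-13, 8)) = 18.2483
d((5, 11), (9, -9)) = 20.3961
d((5, 11), (17, 18)) = 13.8924
d((-13, 8), (9, -9)) = 27.8029
d((-13, 8), (17, 18)) = 31.6228
d((9, -9), (17, 18)) = 28.1603

Closest pair: (-7, 0) and (-13, 8) with distance 10.0

The closest pair is (-7, 0) and (-13, 8) with Euclidean distance 10.0. For 6 points, brute-force pairwise comparison is shown above. For large n, the divide-and-conquer algorithm (sort by x, recurse on halves, check the dividing strip) achieves O(n log n).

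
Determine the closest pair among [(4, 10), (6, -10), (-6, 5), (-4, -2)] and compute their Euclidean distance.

Computing all pairwise distances among 4 points:

d((4, 10), (6, -10)) = 20.0998
d((4, 10), (-6, 5)) = 11.1803
d((4, 10), (-4, -2)) = 14.4222
d((6, -10), (-6, 5)) = 19.2094
d((6, -10), (-4, -2)) = 12.8062
d((-6, 5), (-4, -2)) = 7.2801 <-- minimum

Closest pair: (-6, 5) and (-4, -2) with distance 7.2801

The closest pair is (-6, 5) and (-4, -2) with Euclidean distance 7.2801. For 4 points, brute-force pairwise comparison is shown above. For large n, the divide-and-conquer algorithm (sort by x, recurse on halves, check the dividing strip) achieves O(n log n).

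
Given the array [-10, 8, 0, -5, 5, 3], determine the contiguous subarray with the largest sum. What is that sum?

Using Kadane's algorithm on [-10, 8, 0, -5, 5, 3]:

Scanning through the array:
Position 1 (value 8): max_ending_here = 8, max_so_far = 8
Position 2 (value 0): max_ending_here = 8, max_so_far = 8
Position 3 (value -5): max_ending_here = 3, max_so_far = 8
Position 4 (value 5): max_ending_here = 8, max_so_far = 8
Position 5 (value 3): max_ending_here = 11, max_so_far = 11

Maximum subarray: [8, 0, -5, 5, 3]
Maximum sum: 11

The maximum subarray is [8, 0, -5, 5, 3] with sum 11. This subarray runs from index 1 to index 5.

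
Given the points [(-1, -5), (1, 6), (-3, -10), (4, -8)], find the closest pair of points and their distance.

Computing all pairwise distances among 4 points:

d((-1, -5), (1, 6)) = 11.1803
d((-1, -5), (-3, -10)) = 5.3852 <-- minimum
d((-1, -5), (4, -8)) = 5.831
d((1, 6), (-3, -10)) = 16.4924
d((1, 6), (4, -8)) = 14.3178
d((-3, -10), (4, -8)) = 7.2801

Closest pair: (-1, -5) and (-3, -10) with distance 5.3852

The closest pair is (-1, -5) and (-3, -10) with Euclidean distance 5.3852. For 4 points, brute-force pairwise comparison is shown above. For large n, the divide-and-conquer algorithm (sort by x, recurse on halves, check the dividing strip) achieves O(n log n).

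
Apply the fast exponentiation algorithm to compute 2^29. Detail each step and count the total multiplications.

Computing 2^29 by squaring (build up from 2^1; each line after the first costs one multiplication):

2^1 = 2
2^2 = (2^1)^2 = 2^2 = 4
2^3 = 2 * 2^2 = 2 * 4 = 8
2^6 = (2^3)^2 = 8^2 = 64
2^7 = 2 * 2^6 = 2 * 64 = 128
2^14 = (2^7)^2 = 128^2 = 16384
2^28 = (2^14)^2 = 16384^2 = 268435456
2^29 = 2 * 2^28 = 2 * 268435456 = 536870912

Result: 536870912
Multiplications needed: 7 (7 lines after 2^1)

2^29 = 536870912. Using exponentiation by squaring, this requires 7 multiplications. The key idea: if the exponent is even, square the half-power; if odd, multiply by the base once.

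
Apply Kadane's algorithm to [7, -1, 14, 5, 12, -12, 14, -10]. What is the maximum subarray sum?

Using Kadane's algorithm on [7, -1, 14, 5, 12, -12, 14, -10]:

Scanning through the array:
Position 1 (value -1): max_ending_here = 6, max_so_far = 7
Position 2 (value 14): max_ending_here = 20, max_so_far = 20
Position 3 (value 5): max_ending_here = 25, max_so_far = 25
Position 4 (value 12): max_ending_here = 37, max_so_far = 37
Position 5 (value -12): max_ending_here = 25, max_so_far = 37
Position 6 (value 14): max_ending_here = 39, max_so_far = 39
Position 7 (value -10): max_ending_here = 29, max_so_far = 39

Maximum subarray: [7, -1, 14, 5, 12, -12, 14]
Maximum sum: 39

The maximum subarray is [7, -1, 14, 5, 12, -12, 14] with sum 39. This subarray runs from index 0 to index 6.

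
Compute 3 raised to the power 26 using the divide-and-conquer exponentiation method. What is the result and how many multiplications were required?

Computing 3^26 by squaring (build up from 3^1; each line after the first costs one multiplication):

3^1 = 3
3^2 = (3^1)^2 = 3^2 = 9
3^3 = 3 * 3^2 = 3 * 9 = 27
3^6 = (3^3)^2 = 27^2 = 729
3^12 = (3^6)^2 = 729^2 = 531441
3^13 = 3 * 3^12 = 3 * 531441 = 1594323
3^26 = (3^13)^2 = 1594323^2 = 2541865828329

Result: 2541865828329
Multiplications needed: 6 (6 lines after 3^1)

3^26 = 2541865828329. Using exponentiation by squaring, this requires 6 multiplications. The key idea: if the exponent is even, square the half-power; if odd, multiply by the base once.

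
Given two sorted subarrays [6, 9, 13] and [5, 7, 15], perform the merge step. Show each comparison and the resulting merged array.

Merging process:

Compare 6 vs 5: take 5 from right. Merged: [5]
Compare 6 vs 7: take 6 from left. Merged: [5, 6]
Compare 9 vs 7: take 7 from right. Merged: [5, 6, 7]
Compare 9 vs 15: take 9 from left. Merged: [5, 6, 7, 9]
Compare 13 vs 15: take 13 from left. Merged: [5, 6, 7, 9, 13]
Append remaining from right: [15]. Merged: [5, 6, 7, 9, 13, 15]

Final merged array: [5, 6, 7, 9, 13, 15]
Total comparisons: 5

The merged array is [5, 6, 7, 9, 13, 15], requiring 5 comparisons. The merge step runs in O(n) time where n is the total number of elements.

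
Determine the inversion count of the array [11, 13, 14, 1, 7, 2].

Finding inversions in [11, 13, 14, 1, 7, 2]:

(0, 3): arr[0]=11 > arr[3]=1
(0, 4): arr[0]=11 > arr[4]=7
(0, 5): arr[0]=11 > arr[5]=2
(1, 3): arr[1]=13 > arr[3]=1
(1, 4): arr[1]=13 > arr[4]=7
(1, 5): arr[1]=13 > arr[5]=2
(2, 3): arr[2]=14 > arr[3]=1
(2, 4): arr[2]=14 > arr[4]=7
(2, 5): arr[2]=14 > arr[5]=2
(4, 5): arr[4]=7 > arr[5]=2

Total inversions: 10

The array has 10 inversion(s): (0,3), (0,4), (0,5), (1,3), (1,4), (1,5), (2,3), (2,4), (2,5), (4,5). Each pair (i,j) satisfies i < j and arr[i] > arr[j].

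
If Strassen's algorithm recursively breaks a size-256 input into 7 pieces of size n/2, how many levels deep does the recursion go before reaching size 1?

For divide and conquer with division factor 2:

Problem sizes at each level:
Level 0: 256
Level 1: 128
Level 2: 64
Level 3: 32
Level 4: 16
Level 5: 8
Level 6: 4
Level 7: 2
Level 8: 1

The root is level 0 and the size-1 base case is level 8 (the tree spans levels 0 through 8, i.e. 9 levels counting the root), so the depth is the number of divisions: log_2(256) = 8

The recursion tree depth is log_2(256) = 8. At each level, the problem size is divided by 2, so it takes 8 divisions to reduce to a base case of size 1. The algorithm makes 7 recursive calls at each level.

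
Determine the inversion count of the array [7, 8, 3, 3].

Finding inversions in [7, 8, 3, 3]:

(0, 2): arr[0]=7 > arr[2]=3
(0, 3): arr[0]=7 > arr[3]=3
(1, 2): arr[1]=8 > arr[2]=3
(1, 3): arr[1]=8 > arr[3]=3

Total inversions: 4

The array has 4 inversion(s): (0,2), (0,3), (1,2), (1,3). Each pair (i,j) satisfies i < j and arr[i] > arr[j].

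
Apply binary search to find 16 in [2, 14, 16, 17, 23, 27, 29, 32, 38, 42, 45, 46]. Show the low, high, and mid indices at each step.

Binary search for 16 in [2, 14, 16, 17, 23, 27, 29, 32, 38, 42, 45, 46]:

lo=0, hi=11, mid=5, arr[mid]=27 -> 27 > 16, search left half
lo=0, hi=4, mid=2, arr[mid]=16 -> Found target at index 2!

Binary search finds 16 at index 2 after 2 comparisons. The search repeatedly halves the search space by comparing with the middle element.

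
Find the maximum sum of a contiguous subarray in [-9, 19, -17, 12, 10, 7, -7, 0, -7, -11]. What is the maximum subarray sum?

Using Kadane's algorithm on [-9, 19, -17, 12, 10, 7, -7, 0, -7, -11]:

Scanning through the array:
Position 1 (value 19): max_ending_here = 19, max_so_far = 19
Position 2 (value -17): max_ending_here = 2, max_so_far = 19
Position 3 (value 12): max_ending_here = 14, max_so_far = 19
Position 4 (value 10): max_ending_here = 24, max_so_far = 24
Position 5 (value 7): max_ending_here = 31, max_so_far = 31
Position 6 (value -7): max_ending_here = 24, max_so_far = 31
Position 7 (value 0): max_ending_here = 24, max_so_far = 31
Position 8 (value -7): max_ending_here = 17, max_so_far = 31
Position 9 (value -11): max_ending_here = 6, max_so_far = 31

Maximum subarray: [19, -17, 12, 10, 7]
Maximum sum: 31

The maximum subarray is [19, -17, 12, 10, 7] with sum 31. This subarray runs from index 1 to index 5.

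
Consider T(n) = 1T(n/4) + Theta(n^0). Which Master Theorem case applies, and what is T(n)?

Master Theorem for T(n) = 1T(n/4) + O(n^0):

a = 1, b = 4, c = 0
log_b(a) = log_4(1) = 0.0000

Case 2: c = 0 = log_4(1) = 0.0000
T(n) = O(n^0 log n) = O(log n)

For T(n) = 1T(n/4) + O(n^0): log_4(1) = 0.0000. This is Case 2 of the Master Theorem (c = log_b(a), equal work at all levels), giving O(log n).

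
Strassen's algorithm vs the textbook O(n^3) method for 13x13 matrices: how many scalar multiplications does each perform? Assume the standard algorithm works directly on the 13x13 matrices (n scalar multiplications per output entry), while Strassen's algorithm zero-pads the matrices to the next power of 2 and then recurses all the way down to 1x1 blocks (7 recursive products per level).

Matrix multiplication for 13x13 matrices:

Strassen's algorithm requires power-of-2 dimensions. Pad 13x13 to 16x16 (next power of 2).

Standard algorithm: 13^3 = 2197 multiplications
Strassen's algorithm: 7^(log2(16)) = 7^4 = 2401 multiplications
Difference: 2197 - 2401 = -204 (Strassen uses MORE here due to padding overhead — for small or just-over-power-of-2 n, padding can outweigh the per-level savings)

Standard: 2197 multiplications (13^3). Strassen: 2401 multiplications (7^4, after padding to 16x16). Strassen reduces 8 recursive multiplications to 7 at each level.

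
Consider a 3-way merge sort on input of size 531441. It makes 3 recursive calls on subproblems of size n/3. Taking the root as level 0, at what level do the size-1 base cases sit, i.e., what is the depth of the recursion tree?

For divide and conquer with division factor 3:

Problem sizes at each level:
Level 0: 531441
Level 1: 177147
Level 2: 59049
Level 3: 19683
Level 4: 6561
Level 5: 2187
Level 6: 729
Level 7: 243
Level 8: 81
Level 9: 27
Level 10: 9
Level 11: 3
Level 12: 1

The root is level 0 and the size-1 base case is level 12 (the tree spans levels 0 through 12, i.e. 13 levels counting the root), so the depth is the number of divisions: log_3(531441) = 12

The recursion tree depth is log_3(531441) = 12. At each level, the problem size is divided by 3, so it takes 12 divisions to reduce to a base case of size 1. The algorithm makes 3 recursive calls at each level.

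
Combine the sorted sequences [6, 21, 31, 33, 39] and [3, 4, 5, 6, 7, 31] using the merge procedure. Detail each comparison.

Merging process:

Compare 6 vs 3: take 3 from right. Merged: [3]
Compare 6 vs 4: take 4 from right. Merged: [3, 4]
Compare 6 vs 5: take 5 from right. Merged: [3, 4, 5]
Compare 6 vs 6: take 6 from left. Merged: [3, 4, 5, 6]
Compare 21 vs 6: take 6 from right. Merged: [3, 4, 5, 6, 6]
Compare 21 vs 7: take 7 from right. Merged: [3, 4, 5, 6, 6, 7]
Compare 21 vs 31: take 21 from left. Merged: [3, 4, 5, 6, 6, 7, 21]
Compare 31 vs 31: take 31 from left. Merged: [3, 4, 5, 6, 6, 7, 21, 31]
Compare 33 vs 31: take 31 from right. Merged: [3, 4, 5, 6, 6, 7, 21, 31, 31]
Append remaining from left: [33, 39]. Merged: [3, 4, 5, 6, 6, 7, 21, 31, 31, 33, 39]

Final merged array: [3, 4, 5, 6, 6, 7, 21, 31, 31, 33, 39]
Total comparisons: 9

The merged array is [3, 4, 5, 6, 6, 7, 21, 31, 31, 33, 39], requiring 9 comparisons. The merge step runs in O(n) time where n is the total number of elements.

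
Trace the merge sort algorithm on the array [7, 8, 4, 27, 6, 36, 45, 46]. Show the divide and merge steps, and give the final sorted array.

Merge sort trace:

Split: [7, 8, 4, 27, 6, 36, 45, 46] -> [7, 8, 4, 27] and [6, 36, 45, 46]
  Split: [7, 8, 4, 27] -> [7, 8] and [4, 27]
    Split: [7, 8] -> [7] and [8]
    Merge: [7] + [8] -> [7, 8]
    Split: [4, 27] -> [4] and [27]
    Merge: [4] + [27] -> [4, 27]
  Merge: [7, 8] + [4, 27] -> [4, 7, 8, 27]
  Split: [6, 36, 45, 46] -> [6, 36] and [45, 46]
    Split: [6, 36] -> [6] and [36]
    Merge: [6] + [36] -> [6, 36]
    Split: [45, 46] -> [45] and [46]
    Merge: [45] + [46] -> [45, 46]
  Merge: [6, 36] + [45, 46] -> [6, 36, 45, 46]
Merge: [4, 7, 8, 27] + [6, 36, 45, 46] -> [4, 6, 7, 8, 27, 36, 45, 46]

Final sorted array: [4, 6, 7, 8, 27, 36, 45, 46]

The merge sort proceeds by recursively splitting the array and merging sorted halves.
After all merges, the sorted array is [4, 6, 7, 8, 27, 36, 45, 46].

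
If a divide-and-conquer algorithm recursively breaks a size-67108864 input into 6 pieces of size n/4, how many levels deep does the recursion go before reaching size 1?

For divide and conquer with division factor 4:

Problem sizes at each level:
Level 0: 67108864
Level 1: 16777216
Level 2: 4194304
Level 3: 1048576
Level 4: 262144
Level 5: 65536
Level 6: 16384
Level 7: 4096
Level 8: 1024
Level 9: 256
Level 10: 64
Level 11: 16
Level 12: 4
Level 13: 1

The root is level 0 and the size-1 base case is level 13 (the tree spans levels 0 through 13, i.e. 14 levels counting the root), so the depth is the number of divisions: log_4(67108864) = 13

The recursion tree depth is log_4(67108864) = 13. At each level, the problem size is divided by 4, so it takes 13 divisions to reduce to a base case of size 1. The algorithm makes 6 recursive calls at each level.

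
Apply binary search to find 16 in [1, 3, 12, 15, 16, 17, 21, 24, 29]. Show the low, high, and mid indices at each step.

Binary search for 16 in [1, 3, 12, 15, 16, 17, 21, 24, 29]:

lo=0, hi=8, mid=4, arr[mid]=16 -> Found target at index 4!

Binary search finds 16 at index 4 after 1 comparisons. The search repeatedly halves the search space by comparing with the middle element.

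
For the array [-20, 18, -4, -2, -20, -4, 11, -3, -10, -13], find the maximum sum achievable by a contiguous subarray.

Using Kadane's algorithm on [-20, 18, -4, -2, -20, -4, 11, -3, -10, -13]:

Scanning through the array:
Position 1 (value 18): max_ending_here = 18, max_so_far = 18
Position 2 (value -4): max_ending_here = 14, max_so_far = 18
Position 3 (value -2): max_ending_here = 12, max_so_far = 18
Position 4 (value -20): max_ending_here = -8, max_so_far = 18
Position 5 (value -4): max_ending_here = -4, max_so_far = 18
Position 6 (value 11): max_ending_here = 11, max_so_far = 18
Position 7 (value -3): max_ending_here = 8, max_so_far = 18
Position 8 (value -10): max_ending_here = -2, max_so_far = 18
Position 9 (value -13): max_ending_here = -13, max_so_far = 18

Maximum subarray: [18]
Maximum sum: 18

The maximum subarray is [18] with sum 18. This subarray runs from index 1 to index 1.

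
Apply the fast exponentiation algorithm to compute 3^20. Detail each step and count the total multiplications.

Computing 3^20 by squaring (build up from 3^1; each line after the first costs one multiplication):

3^1 = 3
3^2 = (3^1)^2 = 3^2 = 9
3^4 = (3^2)^2 = 9^2 = 81
3^5 = 3 * 3^4 = 3 * 81 = 243
3^10 = (3^5)^2 = 243^2 = 59049
3^20 = (3^10)^2 = 59049^2 = 3486784401

Result: 3486784401
Multiplications needed: 5 (5 lines after 3^1)

3^20 = 3486784401. Using exponentiation by squaring, this requires 5 multiplications. The key idea: if the exponent is even, square the half-power; if odd, multiply by the base once.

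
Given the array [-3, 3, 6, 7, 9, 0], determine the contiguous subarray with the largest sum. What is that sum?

Using Kadane's algorithm on [-3, 3, 6, 7, 9, 0]:

Scanning through the array:
Position 1 (value 3): max_ending_here = 3, max_so_far = 3
Position 2 (value 6): max_ending_here = 9, max_so_far = 9
Position 3 (value 7): max_ending_here = 16, max_so_far = 16
Position 4 (value 9): max_ending_here = 25, max_so_far = 25
Position 5 (value 0): max_ending_here = 25, max_so_far = 25

Maximum subarray: [3, 6, 7, 9]
Maximum sum: 25

The maximum subarray is [3, 6, 7, 9] with sum 25. This subarray runs from index 1 to index 4.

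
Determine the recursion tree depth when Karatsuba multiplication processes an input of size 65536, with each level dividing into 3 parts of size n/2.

For divide and conquer with division factor 2:

Problem sizes at each level:
Level 0: 65536
Level 1: 32768
Level 2: 16384
Level 3: 8192
Level 4: 4096
Level 5: 2048
Level 6: 1024
Level 7: 512
Level 8: 256
Level 9: 128
Level 10: 64
Level 11: 32
Level 12: 16
Level 13: 8
Level 14: 4
Level 15: 2
Level 16: 1

The root is level 0 and the size-1 base case is level 16 (the tree spans levels 0 through 16, i.e. 17 levels counting the root), so the depth is the number of divisions: log_2(65536) = 16

The recursion tree depth is log_2(65536) = 16. At each level, the problem size is divided by 2, so it takes 16 divisions to reduce to a base case of size 1. The algorithm makes 3 recursive calls at each level.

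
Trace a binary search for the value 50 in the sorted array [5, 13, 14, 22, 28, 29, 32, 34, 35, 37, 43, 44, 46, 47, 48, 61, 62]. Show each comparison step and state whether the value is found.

Binary search for 50 in [5, 13, 14, 22, 28, 29, 32, 34, 35, 37, 43, 44, 46, 47, 48, 61, 62]:

lo=0, hi=16, mid=8, arr[mid]=35 -> 35 < 50, search right half
lo=9, hi=16, mid=12, arr[mid]=46 -> 46 < 50, search right half
lo=13, hi=16, mid=14, arr[mid]=48 -> 48 < 50, search right half
lo=15, hi=16, mid=15, arr[mid]=61 -> 61 > 50, search left half
lo=15 > hi=14, target 50 not found

Binary search determines that 50 is not in the array after 4 comparisons. The search space was exhausted without finding the target.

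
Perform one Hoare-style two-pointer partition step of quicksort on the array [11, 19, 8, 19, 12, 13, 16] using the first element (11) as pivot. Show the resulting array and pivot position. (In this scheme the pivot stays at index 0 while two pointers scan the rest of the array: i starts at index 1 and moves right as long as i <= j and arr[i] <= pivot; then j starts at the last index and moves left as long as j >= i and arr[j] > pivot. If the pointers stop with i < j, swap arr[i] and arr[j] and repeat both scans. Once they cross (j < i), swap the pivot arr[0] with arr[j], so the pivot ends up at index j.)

Hoare-style two-pointer partition with pivot = 11:

Initial array: [11, 19, 8, 19, 12, 13, 16]

Pointers start at i = 1, j = 6.
i stops at index 1 (arr[1]=19 > 11), j stops at index 2 (arr[2]=8 <= 11): swap arr[1] and arr[2], array becomes [11, 8, 19, 19, 12, 13, 16]
i ends at 2, j ends at 1: the pointers have crossed (j < i), so scanning stops.

Swap pivot arr[0] with arr[1] to place pivot at position 1: [8, 11, 19, 19, 12, 13, 16]
Pivot position: 1

After partitioning with pivot 11, the array becomes [8, 11, 19, 19, 12, 13, 16]. The pivot is placed at index 1. All elements to the left of the pivot are <= 11, and all elements to the right are > 11.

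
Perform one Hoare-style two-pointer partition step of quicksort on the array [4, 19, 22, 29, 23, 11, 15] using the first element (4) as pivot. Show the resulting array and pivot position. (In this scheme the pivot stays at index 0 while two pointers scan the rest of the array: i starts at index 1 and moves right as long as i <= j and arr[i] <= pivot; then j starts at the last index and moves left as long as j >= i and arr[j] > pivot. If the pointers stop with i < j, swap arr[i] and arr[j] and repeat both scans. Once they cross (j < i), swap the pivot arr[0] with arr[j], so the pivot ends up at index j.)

Hoare-style two-pointer partition with pivot = 4:

Initial array: [4, 19, 22, 29, 23, 11, 15]

Pointers start at i = 1, j = 6.
i ends at 1, j ends at 0: the pointers have crossed (j < i), so scanning stops.

j = 0, so swapping arr[0] with arr[j] leaves the pivot at position 0: [4, 19, 22, 29, 23, 11, 15]
Pivot position: 0

After partitioning with pivot 4, the array becomes [4, 19, 22, 29, 23, 11, 15]. The pivot is placed at index 0. All elements to the left of the pivot are <= 4, and all elements to the right are > 4.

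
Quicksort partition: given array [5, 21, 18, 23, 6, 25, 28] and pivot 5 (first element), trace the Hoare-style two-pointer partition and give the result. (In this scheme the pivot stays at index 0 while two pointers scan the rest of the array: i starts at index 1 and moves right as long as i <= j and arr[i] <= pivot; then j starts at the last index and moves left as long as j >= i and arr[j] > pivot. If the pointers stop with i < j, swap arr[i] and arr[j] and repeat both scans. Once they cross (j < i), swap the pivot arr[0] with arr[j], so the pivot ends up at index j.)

Hoare-style two-pointer partition with pivot = 5:

Initial array: [5, 21, 18, 23, 6, 25, 28]

Pointers start at i = 1, j = 6.
i ends at 1, j ends at 0: the pointers have crossed (j < i), so scanning stops.

j = 0, so swapping arr[0] with arr[j] leaves the pivot at position 0: [5, 21, 18, 23, 6, 25, 28]
Pivot position: 0

After partitioning with pivot 5, the array becomes [5, 21, 18, 23, 6, 25, 28]. The pivot is placed at index 0. All elements to the left of the pivot are <= 5, and all elements to the right are > 5.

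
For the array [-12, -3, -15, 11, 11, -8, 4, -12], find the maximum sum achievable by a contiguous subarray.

Using Kadane's algorithm on [-12, -3, -15, 11, 11, -8, 4, -12]:

Scanning through the array:
Position 1 (value -3): max_ending_here = -3, max_so_far = -3
Position 2 (value -15): max_ending_here = -15, max_so_far = -3
Position 3 (value 11): max_ending_here = 11, max_so_far = 11
Position 4 (value 11): max_ending_here = 22, max_so_far = 22
Position 5 (value -8): max_ending_here = 14, max_so_far = 22
Position 6 (value 4): max_ending_here = 18, max_so_far = 22
Position 7 (value -12): max_ending_here = 6, max_so_far = 22

Maximum subarray: [11, 11]
Maximum sum: 22

The maximum subarray is [11, 11] with sum 22. This subarray runs from index 3 to index 4.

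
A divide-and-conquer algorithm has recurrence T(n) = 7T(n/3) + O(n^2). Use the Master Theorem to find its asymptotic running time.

Master Theorem for T(n) = 7T(n/3) + O(n^2):

a = 7, b = 3, c = 2
log_b(a) = log_3(7) = 1.7712

Case 3: c = 2 > log_3(7) = 1.7712
T(n) = O(n^2) = O(n^2)

For T(n) = 7T(n/3) + O(n^2): log_3(7) = 1.7712. This is Case 3 of the Master Theorem (c > log_b(a), work dominated by root), giving O(n^2).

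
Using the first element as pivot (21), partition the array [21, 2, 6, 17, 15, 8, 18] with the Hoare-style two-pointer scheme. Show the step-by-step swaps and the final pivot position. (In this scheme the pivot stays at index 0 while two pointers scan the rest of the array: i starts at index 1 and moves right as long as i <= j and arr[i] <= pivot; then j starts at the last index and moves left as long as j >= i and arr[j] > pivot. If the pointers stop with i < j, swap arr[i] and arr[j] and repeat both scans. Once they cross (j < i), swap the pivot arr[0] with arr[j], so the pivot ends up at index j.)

Hoare-style two-pointer partition with pivot = 21:

Initial array: [21, 2, 6, 17, 15, 8, 18]

Pointers start at i = 1, j = 6.
i ends at 7, j ends at 6: the pointers have crossed (j < i), so scanning stops.

Swap pivot arr[0] with arr[6] to place pivot at position 6: [18, 2, 6, 17, 15, 8, 21]
Pivot position: 6

After partitioning with pivot 21, the array becomes [18, 2, 6, 17, 15, 8, 21]. The pivot is placed at index 6. All elements to the left of the pivot are <= 21, and all elements to the right are > 21.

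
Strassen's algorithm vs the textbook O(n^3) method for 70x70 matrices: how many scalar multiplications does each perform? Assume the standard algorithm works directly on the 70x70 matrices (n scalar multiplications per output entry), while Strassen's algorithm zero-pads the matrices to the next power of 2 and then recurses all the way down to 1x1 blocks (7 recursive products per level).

Matrix multiplication for 70x70 matrices:

Strassen's algorithm requires power-of-2 dimensions. Pad 70x70 to 128x128 (next power of 2).

Standard algorithm: 70^3 = 343000 multiplications
Strassen's algorithm: 7^(log2(128)) = 7^7 = 823543 multiplications
Difference: 343000 - 823543 = -480543 (Strassen uses MORE here due to padding overhead — for small or just-over-power-of-2 n, padding can outweigh the per-level savings)

Standard: 343000 multiplications (70^3). Strassen: 823543 multiplications (7^7, after padding to 128x128). Strassen reduces 8 recursive multiplications to 7 at each level.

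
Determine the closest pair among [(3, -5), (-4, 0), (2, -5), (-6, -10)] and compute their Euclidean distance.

Computing all pairwise distances among 4 points:

d((3, -5), (-4, 0)) = 8.6023
d((3, -5), (2, -5)) = 1.0 <-- minimum
d((3, -5), (-6, -10)) = 10.2956
d((-4, 0), (2, -5)) = 7.8102
d((-4, 0), (-6, -10)) = 10.198
d((2, -5), (-6, -10)) = 9.434

Closest pair: (3, -5) and (2, -5) with distance 1.0

The closest pair is (3, -5) and (2, -5) with Euclidean distance 1.0. For 4 points, brute-force pairwise comparison is shown above. For large n, the divide-and-conquer algorithm (sort by x, recurse on halves, check the dividing strip) achieves O(n log n).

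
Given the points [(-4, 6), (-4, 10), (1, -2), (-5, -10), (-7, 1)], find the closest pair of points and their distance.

Computing all pairwise distances among 5 points:

d((-4, 6), (-4, 10)) = 4.0 <-- minimum
d((-4, 6), (1, -2)) = 9.434
d((-4, 6), (-5, -10)) = 16.0312
d((-4, 6), (-7, 1)) = 5.831
d((-4, 10), (1, -2)) = 13.0
d((-4, 10), (-5, -10)) = 20.025
d((-4, 10), (-7, 1)) = 9.4868
d((1, -2), (-5, -10)) = 10.0
d((1, -2), (-7, 1)) = 8.544
d((-5, -10), (-7, 1)) = 11.1803

Closest pair: (-4, 6) and (-4, 10) with distance 4.0

The closest pair is (-4, 6) and (-4, 10) with Euclidean distance 4.0. For 5 points, brute-force pairwise comparison is shown above. For large n, the divide-and-conquer algorithm (sort by x, recurse on halves, check the dividing strip) achieves O(n log n).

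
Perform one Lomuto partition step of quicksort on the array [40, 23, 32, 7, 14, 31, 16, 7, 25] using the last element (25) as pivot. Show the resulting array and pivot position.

Lomuto partition with pivot = 25:

Initial array: [40, 23, 32, 7, 14, 31, 16, 7, 25]

arr[0]=40 > 25: no swap
arr[1]=23 <= 25: swap with position 0, array becomes [23, 40, 32, 7, 14, 31, 16, 7, 25]
arr[2]=32 > 25: no swap
arr[3]=7 <= 25: swap with position 1, array becomes [23, 7, 32, 40, 14, 31, 16, 7, 25]
arr[4]=14 <= 25: swap with position 2, array becomes [23, 7, 14, 40, 32, 31, 16, 7, 25]
arr[5]=31 > 25: no swap
arr[6]=16 <= 25: swap with position 3, array becomes [23, 7, 14, 16, 32, 31, 40, 7, 25]
arr[7]=7 <= 25: swap with position 4, array becomes [23, 7, 14, 16, 7, 31, 40, 32, 25]

Place pivot at position 5: [23, 7, 14, 16, 7, 25, 40, 32, 31]
Pivot position: 5

After partitioning with pivot 25, the array becomes [23, 7, 14, 16, 7, 25, 40, 32, 31]. The pivot is placed at index 5. All elements to the left of the pivot are <= 25, and all elements to the right are > 25.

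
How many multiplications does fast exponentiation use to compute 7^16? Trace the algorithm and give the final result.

Computing 7^16 by squaring (build up from 7^1; each line after the first costs one multiplication):

7^1 = 7
7^2 = (7^1)^2 = 7^2 = 49
7^4 = (7^2)^2 = 49^2 = 2401
7^8 = (7^4)^2 = 2401^2 = 5764801
7^16 = (7^8)^2 = 5764801^2 = 33232930569601

Result: 33232930569601
Multiplications needed: 4 (4 lines after 7^1)

7^16 = 33232930569601. Using exponentiation by squaring, this requires 4 multiplications. The key idea: if the exponent is even, square the half-power; if odd, multiply by the base once.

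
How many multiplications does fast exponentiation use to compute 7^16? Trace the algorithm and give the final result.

Computing 7^16 by squaring (build up from 7^1; each line after the first costs one multiplication):

7^1 = 7
7^2 = (7^1)^2 = 7^2 = 49
7^4 = (7^2)^2 = 49^2 = 2401
7^8 = (7^4)^2 = 2401^2 = 5764801
7^16 = (7^8)^2 = 5764801^2 = 33232930569601

Result: 33232930569601
Multiplications needed: 4 (4 lines after 7^1)

7^16 = 33232930569601. Using exponentiation by squaring, this requires 4 multiplications. The key idea: if the exponent is even, square the half-power; if odd, multiply by the base once.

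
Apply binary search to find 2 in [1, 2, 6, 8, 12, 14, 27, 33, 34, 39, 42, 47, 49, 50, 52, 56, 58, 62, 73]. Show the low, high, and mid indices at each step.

Binary search for 2 in [1, 2, 6, 8, 12, 14, 27, 33, 34, 39, 42, 47, 49, 50, 52, 56, 58, 62, 73]:

lo=0, hi=18, mid=9, arr[mid]=39 -> 39 > 2, search left half
lo=0, hi=8, mid=4, arr[mid]=12 -> 12 > 2, search left half
lo=0, hi=3, mid=1, arr[mid]=2 -> Found target at index 1!

Binary search finds 2 at index 1 after 3 comparisons. The search repeatedly halves the search space by comparing with the middle element.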